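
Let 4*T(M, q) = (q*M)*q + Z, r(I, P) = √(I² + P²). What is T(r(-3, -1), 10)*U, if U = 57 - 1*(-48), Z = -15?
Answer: -1575/4 + 2625*√10 ≈ 7907.2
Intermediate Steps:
T(M, q) = -15/4 + M*q²/4 (T(M, q) = ((q*M)*q - 15)/4 = ((M*q)*q - 15)/4 = (M*q² - 15)/4 = (-15 + M*q²)/4 = -15/4 + M*q²/4)
U = 105 (U = 57 + 48 = 105)
T(r(-3, -1), 10)*U = (-15/4 + (¼)*√((-3)² + (-1)²)*10²)*105 = (-15/4 + (¼)*√(9 + 1)*100)*105 = (-15/4 + (¼)*√10*100)*105 = (-15/4 + 25*√10)*105 = -1575/4 + 2625*√10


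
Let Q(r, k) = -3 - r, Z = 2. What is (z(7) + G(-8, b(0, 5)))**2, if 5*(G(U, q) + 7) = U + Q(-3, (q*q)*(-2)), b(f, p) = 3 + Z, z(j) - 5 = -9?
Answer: 3969/25 ≈ 158.76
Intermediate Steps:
z(j) = -4 (z(j) = 5 - 9 = -4)
b(f, p) = 5 (b(f, p) = 3 + 2 = 5)
G(U, q) = -7 + U/5 (G(U, q) = -7 + (U + (-3 - 1*(-3)))/5 = -7 + (U + (-3 + 3))/5 = -7 + (U + 0)/5 = -7 + U/5)
(z(7) + G(-8, b(0, 5)))**2 = (-4 + (-7 + (1/5)*(-8)))**2 = (-4 + (-7 - 8/5))**2 = (-4 - 43/5)**2 = (-63/5)**2 = 3969/25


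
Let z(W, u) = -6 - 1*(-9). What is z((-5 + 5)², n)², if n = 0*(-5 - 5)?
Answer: 9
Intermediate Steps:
n = 0 (n = 0*(-10) = 0)
z(W, u) = 3 (z(W, u) = -6 + 9 = 3)
z((-5 + 5)², n)² = 3² = 9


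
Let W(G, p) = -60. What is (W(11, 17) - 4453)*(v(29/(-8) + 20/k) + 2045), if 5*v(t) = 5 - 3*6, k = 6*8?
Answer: -46086756/5 ≈ -9.2173e+6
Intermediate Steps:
k = 48
v(t) = -13/5 (v(t) = (5 - 3*6)/5 = (5 - 18)/5 = (⅕)*(-13) = -13/5)
(W(11, 17) - 4453)*(v(29/(-8) + 20/k) + 2045) = (-60 - 4453)*(-13/5 + 2045) = -4513*10212/5 = -46086756/5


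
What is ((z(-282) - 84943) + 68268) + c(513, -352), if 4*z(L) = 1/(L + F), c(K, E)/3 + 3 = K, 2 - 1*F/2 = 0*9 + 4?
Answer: -17325881/1144 ≈ -15145.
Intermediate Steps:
F = -4 (F = 4 - 2*(0*9 + 4) = 4 - 2*(0 + 4) = 4 - 2*4 = 4 - 8 = -4)
c(K, E) = -9 + 3*K
z(L) = 1/(4*(-4 + L)) (z(L) = 1/(4*(L - 4)) = 1/(4*(-4 + L)))
((z(-282) - 84943) + 68268) + c(513, -352) = ((1/(4*(-4 - 282)) - 84943) + 68268) + (-9 + 3*513) = (((1/4)/(-286) - 84943) + 68268) + (-9 + 1539) = (((1/4)*(-1/286) - 84943) + 68268) + 1530 = ((-1/1144 - 84943) + 68268) + 1530 = (-97174793/1144 + 68268) + 1530 = -19076201/1144 + 1530 = -17325881/1144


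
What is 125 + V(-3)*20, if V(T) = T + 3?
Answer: 125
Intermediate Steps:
V(T) = 3 + T
125 + V(-3)*20 = 125 + (3 - 3)*20 = 125 + 0*20 = 125 + 0 = 125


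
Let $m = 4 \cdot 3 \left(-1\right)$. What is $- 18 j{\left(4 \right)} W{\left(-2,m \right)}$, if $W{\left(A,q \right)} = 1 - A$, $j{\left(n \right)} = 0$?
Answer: $0$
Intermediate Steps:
$m = -12$ ($m = 12 \left(-1\right) = -12$)
$- 18 j{\left(4 \right)} W{\left(-2,m \right)} = \left(-18\right) 0 \left(1 - -2\right) = 0 \left(1 + 2\right) = 0 \cdot 3 = 0$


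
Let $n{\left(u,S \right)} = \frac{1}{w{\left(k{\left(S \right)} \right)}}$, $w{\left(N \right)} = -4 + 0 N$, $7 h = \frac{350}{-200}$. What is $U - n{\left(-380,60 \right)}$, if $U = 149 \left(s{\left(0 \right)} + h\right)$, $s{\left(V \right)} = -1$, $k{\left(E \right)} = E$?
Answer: $-186$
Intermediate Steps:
$h = - \frac{1}{4}$ ($h = \frac{350 \frac{1}{-200}}{7} = \frac{350 \left(- \frac{1}{200}\right)}{7} = \frac{1}{7} \left(- \frac{7}{4}\right) = - \frac{1}{4} \approx -0.25$)
$U = - \frac{745}{4}$ ($U = 149 \left(-1 - \frac{1}{4}\right) = 149 \left(- \frac{5}{4}\right) = - \frac{745}{4} \approx -186.25$)
$w{\left(N \right)} = -4$ ($w{\left(N \right)} = -4 + 0 = -4$)
$n{\left(u,S \right)} = - \frac{1}{4}$ ($n{\left(u,S \right)} = \frac{1}{-4} = - \frac{1}{4}$)
$U - n{\left(-380,60 \right)} = - \frac{745}{4} - - \frac{1}{4} = - \frac{745}{4} + \frac{1}{4} = -186$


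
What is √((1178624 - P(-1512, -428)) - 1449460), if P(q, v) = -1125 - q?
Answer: I*√271223 ≈ 520.79*I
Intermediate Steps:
√((1178624 - P(-1512, -428)) - 1449460) = √((1178624 - (-1125 - 1*(-1512))) - 1449460) = √((1178624 - (-1125 + 1512)) - 1449460) = √((1178624 - 1*387) - 1449460) = √((1178624 - 387) - 1449460) = √(1178237 - 1449460) = √(-271223) = I*√271223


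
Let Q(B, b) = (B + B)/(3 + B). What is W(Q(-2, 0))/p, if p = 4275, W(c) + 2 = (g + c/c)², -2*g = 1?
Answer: -7/17100 ≈ -0.00040936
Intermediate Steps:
g = -½ (g = -½*1 = -½ ≈ -0.50000)
Q(B, b) = 2*B/(3 + B) (Q(B, b) = (2*B)/(3 + B) = 2*B/(3 + B))
W(c) = -7/4 (W(c) = -2 + (-½ + c/c)² = -2 + (-½ + 1)² = -2 + (½)² = -2 + ¼ = -7/4)
W(Q(-2, 0))/p = -7/4/4275 = -7/4*1/4275 = -7/17100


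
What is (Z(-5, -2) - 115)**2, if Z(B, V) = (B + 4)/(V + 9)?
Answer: 649636/49 ≈ 13258.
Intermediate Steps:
Z(B, V) = (4 + B)/(9 + V)
(Z(-5, -2) - 115)**2 = ((4 - 5)/(9 - 2) - 115)**2 = (-1/7 - 115)**2 = (-806/7)**2 = 649636/49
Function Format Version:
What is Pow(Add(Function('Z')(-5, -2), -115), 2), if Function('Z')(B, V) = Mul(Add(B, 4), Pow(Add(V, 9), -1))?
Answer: Rational(649636, 49) ≈ 13258.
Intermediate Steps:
Function('Z')(B, V) = Mul(Pow(Add(9, V), -1), Add(4, B)) (Function('Z')(B, V) = Mul(Add(4, B), Pow(Add(9, V), -1)) = Mul(Pow(Add(9, V), -1), Add(4, B)))
Pow(Add(Function('Z')(-5, -2), -115), 2) = Pow(Add(Mul(Pow(Add(9, -2), -1), Add(4, -5)), -115), 2) = Pow(Add(Mul(Pow(7, -1), -1), -115), 2) = Pow(Add(Mul(Rational(1, 7), -1), -115), 2) = Pow(Add(Rational(-1, 7), -115), 2) = Pow(Rational(-806, 7), 2) = Rational(649636, 49)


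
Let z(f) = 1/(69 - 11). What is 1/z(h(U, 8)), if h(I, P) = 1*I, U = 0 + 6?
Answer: 58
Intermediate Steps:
U = 6
h(I, P) = I
z(f) = 1/58
1/z(h(U, 8)) = 1/(1/58) = 58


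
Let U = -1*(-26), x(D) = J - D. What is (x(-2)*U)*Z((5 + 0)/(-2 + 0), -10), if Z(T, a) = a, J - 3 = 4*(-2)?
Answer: 780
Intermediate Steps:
J = -5 (J = 3 + 4*(-2) = 3 - 8 = -5)
x(D) = -5 - D
U = 26
(x(-2)*U)*Z((5 + 0)/(-2 + 0), -10) = ((-5 - 1*(-2))*26)*(-10) = ((-5 + 2)*26)*(-10) = -3*26*(-10) = -78*(-10) = 780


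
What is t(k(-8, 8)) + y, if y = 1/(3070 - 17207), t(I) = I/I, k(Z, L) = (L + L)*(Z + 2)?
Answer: 14136/14137 ≈ 0.99993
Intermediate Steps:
k(Z, L) = 2*L*(2 + Z) (k(Z, L) = (2*L)*(2 + Z) = 2*L*(2 + Z))
t(I) = 1
y = -1/14137 (y = 1/(-14137) = -1/14137 ≈ -7.0736e-5)
t(k(-8, 8)) + y = 1 - 1/14137 = 14136/14137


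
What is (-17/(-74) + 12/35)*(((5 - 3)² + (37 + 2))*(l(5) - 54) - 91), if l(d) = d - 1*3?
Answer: -3450941/2590 ≈ -1332.4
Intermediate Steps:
l(d) = -3 + d (l(d) = d - 3 = -3 + d)
(-17/(-74) + 12/35)*(((5 - 3)² + (37 + 2))*(l(5) - 54) - 91) = (-17/(-74) + 12/35)*(((5 - 3)² + (37 + 2))*((-3 + 5) - 54) - 91) = (-17*(-1/74) + 12*(1/35))*((2² + 39)*(2 - 54) - 91) = (17/74 + 12/35)*((4 + 39)*(-52) - 91) = 1483*(43*(-52) - 91)/2590 = 1483*(-2236 - 91)/2590 = (1483/2590)*(-2327) = -3450941/2590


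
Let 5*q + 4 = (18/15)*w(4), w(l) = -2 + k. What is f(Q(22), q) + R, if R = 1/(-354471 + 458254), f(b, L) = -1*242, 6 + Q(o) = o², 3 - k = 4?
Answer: -25115485/103783 ≈ -242.00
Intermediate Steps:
k = -1 (k = 3 - 1*4 = 3 - 4 = -1)
w(l) = -3 (w(l) = -2 - 1 = -3)
Q(o) = -6 + o²
q = -38/25 (q = -⅘ + ((18/15)*(-3))/5 = -⅘ + ((18*(1/15))*(-3))/5 = -⅘ + ((6/5)*(-3))/5 = -⅘ + (⅕)*(-18/5) = -⅘ - 18/25 = -38/25 ≈ -1.5200)
f(b, L) = -242
R = 1/103783 ≈ 9.6355e-6
f(Q(22), q) + R = -242 + 1/103783 = -25115485/103783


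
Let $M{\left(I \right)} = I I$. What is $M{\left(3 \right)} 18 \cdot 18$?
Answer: $2916$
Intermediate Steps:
$M{\left(I \right)} = I^{2}$
$M{\left(3 \right)} 18 \cdot 18 = 3^{2} \cdot 18 \cdot 18 = 9 \cdot 18 \cdot 18 = 162 \cdot 18 = 2916$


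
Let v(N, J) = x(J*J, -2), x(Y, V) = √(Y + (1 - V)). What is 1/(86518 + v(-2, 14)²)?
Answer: 1/86717 ≈ 1.1532e-5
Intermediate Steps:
x(Y, V) = √(1 + Y - V)
v(N, J) = √(3 + J²) (v(N, J) = √(1 + J*J - 1*(-2)) = √(1 + J² + 2) = √(3 + J²))
1/(86518 + v(-2, 14)²) = 1/(86518 + (√(3 + 14²))²) = 1/(86518 + (√(3 + 196))²) = 1/(86518 + (√199)²) = 1/(86518 + 199) = 1/86717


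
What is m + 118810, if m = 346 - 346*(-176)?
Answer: 180052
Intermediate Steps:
m = 61242 (m = 346 + 60896 = 61242)
m + 118810 = 61242 + 118810 = 180052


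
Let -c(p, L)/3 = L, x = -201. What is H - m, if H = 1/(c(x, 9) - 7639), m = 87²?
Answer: -58023955/7666 ≈ -7569.0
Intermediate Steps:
c(p, L) = -3*L
m = 7569
H = -1/7666 (H = 1/(-3*9 - 7639) = 1/(-27 - 7639) = 1/(-7666) = -1/7666 ≈ -0.00013045)
H - m = -1/7666 - 1*7569 = -1/7666 - 7569 = -58023955/7666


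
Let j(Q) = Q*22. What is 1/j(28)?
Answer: 1/616 ≈ 0.0016234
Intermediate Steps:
j(Q) = 22*Q
1/j(28) = 1/(22*28) = 1/616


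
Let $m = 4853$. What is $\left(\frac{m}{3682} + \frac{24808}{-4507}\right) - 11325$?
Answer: $- \frac{188005286135}{16594774} \approx -11329.0$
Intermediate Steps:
$\left(\frac{m}{3682} + \frac{24808}{-4507}\right) - 11325 = \left(\frac{4853}{3682} + \frac{24808}{-4507}\right) - 11325 = \left(4853 \cdot \frac{1}{3682} + 24808 \left(- \frac{1}{4507}\right)\right) - 11325 = \left(\frac{4853}{3682} - \frac{24808}{4507}\right) - 11325 = - \frac{69470585}{16594774} - 11325 = - \frac{188005286135}{16594774}$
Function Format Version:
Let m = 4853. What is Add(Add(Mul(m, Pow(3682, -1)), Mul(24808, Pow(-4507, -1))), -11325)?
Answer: Rational(-188005286135, 16594774) ≈ -11329.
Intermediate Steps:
Add(Add(Mul(m, Pow(3682, -1)), Mul(24808, Pow(-4507, -1))), -11325) = Add(Add(Mul(4853, Pow(3682, -1)), Mul(24808, Pow(-4507, -1))), -11325) = Add(Add(Mul(4853, Rational(1, 3682)), Mul(24808, Rational(-1, 4507))), -11325) = Add(Add(Rational(4853, 3682), Rational(-24808, 4507)), -11325) = Add(Rational(-69470585, 16594774), -11325) = Rational(-188005286135, 16594774)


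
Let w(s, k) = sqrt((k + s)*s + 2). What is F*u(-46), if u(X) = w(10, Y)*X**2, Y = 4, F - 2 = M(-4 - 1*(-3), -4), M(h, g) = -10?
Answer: -16928*sqrt(142) ≈ -2.0172e+5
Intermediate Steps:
F = -8 (F = 2 - 10 = -8)
w(s, k) = sqrt(2 + s*(k + s)) (w(s, k) = sqrt(s*(k + s) + 2) = sqrt(2 + s*(k + s)))
u(X) = sqrt(142)*X**2 (u(X) = sqrt(2 + 10**2 + 4*10)*X**2 = sqrt(2 + 100 + 40)*X**2 = sqrt(142)*X**2)
F*u(-46) = -8*sqrt(142)*(-46)**2 = -8*sqrt(142)*2116 = -16928*sqrt(142)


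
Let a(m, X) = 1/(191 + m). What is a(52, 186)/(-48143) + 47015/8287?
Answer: 550016675948/96947532963 ≈ 5.6733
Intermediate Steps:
a(52, 186)/(-48143) + 47015/8287 = 1/((191 + 52)*(-48143)) + 47015/8287 = -1/48143/243 + 47015*(1/8287) = (1/243)*(-1/48143) + 47015/8287 = -1/11698749 + 47015/8287 = 550016675948/96947532963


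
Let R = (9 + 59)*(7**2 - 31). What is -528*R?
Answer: -646272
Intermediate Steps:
R = 1224 (R = 68*(49 - 31) = 68*18 = 1224)
-528*R = -528*1224 = -646272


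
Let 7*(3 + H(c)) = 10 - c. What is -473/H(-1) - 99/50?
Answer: 8228/25 ≈ 329.12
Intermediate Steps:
H(c) = -11/7 - c/7 (H(c) = -3 + (10 - c)/7 = -3 + (10/7 - c/7) = -11/7 - c/7)
-473/H(-1) - 99/50 = -473/(-11/7 - ⅐*(-1)) - 99/50 = -473/(-11/7 + ⅐) - 99*1/50 = -473/(-10/7) - 99/50 = -473*(-7/10) - 99/50 = 3311/10 - 99/50 = 8228/25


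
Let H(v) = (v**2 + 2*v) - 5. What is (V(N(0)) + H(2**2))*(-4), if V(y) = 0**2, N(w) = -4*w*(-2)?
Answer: -76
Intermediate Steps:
N(w) = 8*w
V(y) = 0
H(v) = -5 + v**2 + 2*v
(V(N(0)) + H(2**2))*(-4) = (0 + (-5 + (2**2)**2 + 2*2**2))*(-4) = (0 + (-5 + 4**2 + 2*4))*(-4) = (0 + (-5 + 16 + 8))*(-4) = (0 + 19)*(-4) = 19*(-4) = -76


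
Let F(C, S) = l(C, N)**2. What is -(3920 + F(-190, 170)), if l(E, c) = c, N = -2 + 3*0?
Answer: -3924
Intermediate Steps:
N = -2 (N = -2 + 0 = -2)
F(C, S) = 4 (F(C, S) = (-2)**2 = 4)
-(3920 + F(-190, 170)) = -(3920 + 4) = -1*3924 = -3924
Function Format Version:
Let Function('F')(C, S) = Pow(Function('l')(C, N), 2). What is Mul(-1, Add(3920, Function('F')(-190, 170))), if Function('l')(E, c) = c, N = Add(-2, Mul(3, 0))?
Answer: -3924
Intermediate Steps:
N = -2 (N = Add(-2, 0) = -2)
Function('F')(C, S) = 4 (Function('F')(C, S) = Pow(-2, 2) = 4)
Mul(-1, Add(3920, Function('F')(-190, 170))) = Mul(-1, Add(3920, 4)) = Mul(-1, 3924) = -3924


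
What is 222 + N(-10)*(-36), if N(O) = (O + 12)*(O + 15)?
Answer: -138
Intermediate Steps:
N(O) = (12 + O)*(15 + O)
222 + N(-10)*(-36) = 222 + (180 + (-10)**2 + 27*(-10))*(-36) = 222 + (180 + 100 - 270)*(-36) = 222 + 10*(-36) = 222 - 360 = -138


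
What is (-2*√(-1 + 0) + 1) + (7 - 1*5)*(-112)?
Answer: -223 - 2*I ≈ -223.0 - 2.0*I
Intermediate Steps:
(-2*√(-1 + 0) + 1) + (7 - 1*5)*(-112) = (-2*I + 1) + (7 - 5)*(-112) = (-2*I + 1) + 2*(-112) = (1 - 2*I) - 224 = -223 - 2*I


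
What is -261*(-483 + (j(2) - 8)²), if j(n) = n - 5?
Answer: 94482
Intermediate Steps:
j(n) = -5 + n
-261*(-483 + (j(2) - 8)²) = -261*(-483 + ((-5 + 2) - 8)²) = -261*(-483 + (-3 - 8)²) = -261*(-483 + (-11)²) = -261*(-483 + 121) = -261*(-362) = 94482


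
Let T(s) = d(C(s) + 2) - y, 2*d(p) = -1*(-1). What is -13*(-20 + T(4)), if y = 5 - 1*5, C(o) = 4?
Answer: 507/2 ≈ 253.50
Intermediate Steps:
y = 0 (y = 5 - 5 = 0)
d(p) = 1/2 (d(p) = (-1*(-1))/2 = (1/2)*1 = 1/2)
T(s) = 1/2 (T(s) = 1/2 - 1*0 = 1/2 + 0 = 1/2)
-13*(-20 + T(4)) = -13*(-20 + 1/2) = -13*(-39/2) = 507/2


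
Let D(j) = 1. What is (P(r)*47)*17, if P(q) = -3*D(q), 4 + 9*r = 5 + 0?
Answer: -2397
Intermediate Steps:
r = ⅑ (r = -4/9 + (5 + 0)/9 = -4/9 + (⅑)*5 = -4/9 + 5/9 = ⅑ ≈ 0.11111)
P(q) = -3 (P(q) = -3*1 = -3)
(P(r)*47)*17 = -3*47*17 = -141*17 = -2397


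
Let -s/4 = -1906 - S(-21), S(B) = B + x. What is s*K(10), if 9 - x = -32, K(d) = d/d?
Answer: 7704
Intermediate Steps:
K(d) = 1
x = 41 (x = 9 - 1*(-32) = 9 + 32 = 41)
S(B) = 41 + B (S(B) = B + 41 = 41 + B)
s = 7704 (s = -4*(-1906 - (41 - 21)) = -4*(-1906 - 1*20) = -4*(-1906 - 20) = -4*(-1926) = 7704)
s*K(10) = 7704*1 = 7704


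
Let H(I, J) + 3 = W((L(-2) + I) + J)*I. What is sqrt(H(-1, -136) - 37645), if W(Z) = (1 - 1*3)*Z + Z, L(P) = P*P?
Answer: I*sqrt(37781) ≈ 194.37*I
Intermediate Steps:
L(P) = P**2
W(Z) = -Z (W(Z) = (1 - 3)*Z + Z = -2*Z + Z = -Z)
H(I, J) = -3 + I*(-4 - I - J) (H(I, J) = -3 + (-(((-2)**2 + I) + J))*I = -3 + (-((4 + I) + J))*I = -3 + (-(4 + I + J))*I = -3 + (-4 - I - J)*I = -3 + I*(-4 - I - J))
sqrt(H(-1, -136) - 37645) = sqrt((-3 - 1*(-1)*(4 - 1 - 136)) - 37645) = sqrt((-3 - 1*(-1)*(-133)) - 37645) = sqrt((-3 - 133) - 37645) = sqrt(-136 - 37645) = sqrt(-37781) = I*sqrt(37781)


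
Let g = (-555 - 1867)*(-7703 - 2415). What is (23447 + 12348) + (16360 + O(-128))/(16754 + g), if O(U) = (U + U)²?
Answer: 438892379573/12261275 ≈ 35795.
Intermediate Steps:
g = 24505796 (g = -2422*(-10118) = 24505796)
O(U) = 4*U² (O(U) = (2*U)² = 4*U²)
(23447 + 12348) + (16360 + O(-128))/(16754 + g) = (23447 + 12348) + (16360 + 4*(-128)²)/(16754 + 24505796) = 35795 + (16360 + 4*16384)/24522550 = 35795 + (16360 + 65536)*(1/24522550) = 35795 + 81896*(1/24522550) = 35795 + 40948/12261275 = 438892379573/12261275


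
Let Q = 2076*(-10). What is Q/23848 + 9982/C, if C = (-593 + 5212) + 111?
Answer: 794636/640915 ≈ 1.2398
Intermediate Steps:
C = 4730 (C = 4619 + 111 = 4730)
Q = -20760
Q/23848 + 9982/C = -20760/23848 + 9982/4730 = -20760*1/23848 + 9982*(1/4730) = -2595/2981 + 4991/2365 = 794636/640915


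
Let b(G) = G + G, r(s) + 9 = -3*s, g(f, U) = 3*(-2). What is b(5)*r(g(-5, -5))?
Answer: 90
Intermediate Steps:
g(f, U) = -6
r(s) = -9 - 3*s
b(G) = 2*G
b(5)*r(g(-5, -5)) = (2*5)*(-9 - 3*(-6)) = 10*(-9 + 18) = 10*9 = 90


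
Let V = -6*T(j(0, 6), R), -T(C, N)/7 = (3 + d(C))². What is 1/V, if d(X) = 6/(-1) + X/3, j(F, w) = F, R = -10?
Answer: 1/378 ≈ 0.0026455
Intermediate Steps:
d(X) = -6 + X/3 (d(X) = 6*(-1) + X*(⅓) = -6 + X/3)
T(C, N) = -7*(-3 + C/3)² (T(C, N) = -7*(3 + (-6 + C/3))² = -7*(-3 + C/3)²)
V = 378 (V = -(-14)*(-9 + 0)²/3 = -(-14)*(-9)²/3 = -(-14)*81/3 = -6*(-63) = 378)
1/V = 1/378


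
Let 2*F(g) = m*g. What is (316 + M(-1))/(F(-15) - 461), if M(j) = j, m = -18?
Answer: -315/326 ≈ -0.96626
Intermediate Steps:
F(g) = -9*g (F(g) = (-18*g)/2 = -9*g)
(316 + M(-1))/(F(-15) - 461) = (316 - 1)/(-9*(-15) - 461) = 315/(135 - 461) = 315/(-326) = 315*(-1/326) = -315/326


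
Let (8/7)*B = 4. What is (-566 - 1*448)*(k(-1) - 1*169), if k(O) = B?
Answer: 167817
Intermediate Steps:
B = 7/2 (B = (7/8)*4 = 7/2 ≈ 3.5000)
k(O) = 7/2
(-566 - 1*448)*(k(-1) - 1*169) = (-566 - 1*448)*(7/2 - 1*169) = (-566 - 448)*(7/2 - 169) = -1014*(-331/2) = 167817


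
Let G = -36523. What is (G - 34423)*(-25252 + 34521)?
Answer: -657598474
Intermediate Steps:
(G - 34423)*(-25252 + 34521) = (-36523 - 34423)*(-25252 + 34521) = -70946*9269 = -657598474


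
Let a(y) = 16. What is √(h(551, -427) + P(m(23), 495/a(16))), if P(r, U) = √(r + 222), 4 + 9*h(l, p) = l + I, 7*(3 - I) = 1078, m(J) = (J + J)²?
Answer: √(44 + √2338) ≈ 9.6100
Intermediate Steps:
m(J) = 4*J² (m(J) = (2*J)² = 4*J²)
I = -151 (I = 3 - ⅐*1078 = 3 - 154 = -151)
h(l, p) = -155/9 + l/9 (h(l, p) = -4/9 + (l - 151)/9 = -4/9 + (-151 + l)/9 = -4/9 + (-151/9 + l/9) = -155/9 + l/9)
P(r, U) = √(222 + r)
√(h(551, -427) + P(m(23), 495/a(16))) = √((-155/9 + (⅑)*551) + √(222 + 4*23²)) = √((-155/9 + 551/9) + √(222 + 4*529)) = √(44 + √(222 + 2116)) = √(44 + √2338)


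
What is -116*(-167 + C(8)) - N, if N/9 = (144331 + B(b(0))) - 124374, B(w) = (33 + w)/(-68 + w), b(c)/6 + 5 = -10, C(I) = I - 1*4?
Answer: -25391903/158 ≈ -1.6071e+5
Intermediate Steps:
C(I) = -4 + I (C(I) = I - 4 = -4 + I)
b(c) = -90 (b(c) = -30 + 6*(-10) = -30 - 60 = -90)
B(w) = (33 + w)/(-68 + w)
N = 28379367/158 (N = 9*((144331 + (33 - 90)/(-68 - 90)) - 124374) = 9*((144331 - 57/(-158)) - 124374) = 9*((144331 - 1/158*(-57)) - 124374) = 9*((144331 + 57/158) - 124374) = 9*(22804355/158 - 124374) = 9*(3153263/158) = 28379367/158 ≈ 1.7962e+5)
-116*(-167 + C(8)) - N = -116*(-167 + (-4 + 8)) - 1*28379367/158 = -116*(-167 + 4) - 28379367/158 = -116*(-163) - 28379367/158 = 18908 - 28379367/158 = -25391903/158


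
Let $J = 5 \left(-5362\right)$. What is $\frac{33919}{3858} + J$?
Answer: $- \frac{103399061}{3858} \approx -26801.0$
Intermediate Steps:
$J = -26810$
$\frac{33919}{3858} + J = \frac{33919}{3858} - 26810 = - \frac{103399061}{3858}$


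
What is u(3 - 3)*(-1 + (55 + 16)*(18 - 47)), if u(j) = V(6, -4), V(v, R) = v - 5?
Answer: -2060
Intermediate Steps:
V(v, R) = -5 + v
u(j) = 1 (u(j) = -5 + 6 = 1)
u(3 - 3)*(-1 + (55 + 16)*(18 - 47)) = 1*(-1 + (55 + 16)*(18 - 47)) = 1*(-1 + 71*(-29)) = 1*(-1 - 2059) = 1*(-2060) = -2060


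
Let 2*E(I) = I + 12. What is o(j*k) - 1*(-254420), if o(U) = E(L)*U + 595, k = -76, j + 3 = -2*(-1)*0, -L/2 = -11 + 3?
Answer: 258207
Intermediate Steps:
L = 16 (L = -2*(-11 + 3) = -2*(-8) = 16)
j = -3 (j = -3 - 2*(-1)*0 = -3 + 2*0 = -3 + 0 = -3)
E(I) = 6 + I/2 (E(I) = (I + 12)/2 = (12 + I)/2 = 6 + I/2)
o(U) = 595 + 14*U (o(U) = (6 + (1/2)*16)*U + 595 = (6 + 8)*U + 595 = 14*U + 595 = 595 + 14*U)
o(j*k) - 1*(-254420) = (595 + 14*(-3*(-76))) - 1*(-254420) = (595 + 14*228) + 254420 = (595 + 3192) + 254420 = 3787 + 254420 = 258207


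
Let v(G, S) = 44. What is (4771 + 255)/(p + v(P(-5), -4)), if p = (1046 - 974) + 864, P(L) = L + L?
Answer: 359/70 ≈ 5.1286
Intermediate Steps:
P(L) = 2*L
p = 936 (p = 72 + 864 = 936)
(4771 + 255)/(p + v(P(-5), -4)) = (4771 + 255)/(936 + 44) = 5026/980 = 5026*(1/980) = 359/70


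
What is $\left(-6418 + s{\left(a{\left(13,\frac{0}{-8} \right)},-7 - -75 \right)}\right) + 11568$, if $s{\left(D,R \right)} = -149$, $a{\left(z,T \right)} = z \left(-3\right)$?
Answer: $5001$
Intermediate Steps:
$a{\left(z,T \right)} = - 3 z$
$\left(-6418 + s{\left(a{\left(13,\frac{0}{-8} \right)},-7 - -75 \right)}\right) + 11568 = \left(-6418 - 149\right) + 11568 = -6567 + 11568 = 5001$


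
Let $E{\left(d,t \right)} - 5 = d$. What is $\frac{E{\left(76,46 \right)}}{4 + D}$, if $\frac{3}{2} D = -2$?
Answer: $\frac{243}{8} \approx 30.375$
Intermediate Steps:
$D = - \frac{4}{3}$ ($D = \frac{2}{3} \left(-2\right) = - \frac{4}{3} \approx -1.3333$)
$E{\left(d,t \right)} = 5 + d$
$\frac{E{\left(76,46 \right)}}{4 + D} = \frac{5 + 76}{4 - \frac{4}{3}} = \frac{1}{\frac{8}{3}} \cdot 81 = \frac{3}{8} \cdot 81 = \frac{243}{8}$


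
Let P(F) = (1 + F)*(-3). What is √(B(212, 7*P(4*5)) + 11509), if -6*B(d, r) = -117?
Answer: √46114/2 ≈ 107.37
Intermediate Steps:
P(F) = -3 - 3*F
B(d, r) = 39/2 (B(d, r) = -⅙*(-117) = 39/2)
√(B(212, 7*P(4*5)) + 11509) = √(39/2 + 11509) = √(23057/2) = √46114/2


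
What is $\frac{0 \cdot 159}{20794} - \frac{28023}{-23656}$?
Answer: $\frac{28023}{23656} \approx 1.1846$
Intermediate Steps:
$\frac{0 \cdot 159}{20794} - \frac{28023}{-23656} = 0 \cdot \frac{1}{20794} - - \frac{28023}{23656} = 0 + \frac{28023}{23656} = \frac{28023}{23656}$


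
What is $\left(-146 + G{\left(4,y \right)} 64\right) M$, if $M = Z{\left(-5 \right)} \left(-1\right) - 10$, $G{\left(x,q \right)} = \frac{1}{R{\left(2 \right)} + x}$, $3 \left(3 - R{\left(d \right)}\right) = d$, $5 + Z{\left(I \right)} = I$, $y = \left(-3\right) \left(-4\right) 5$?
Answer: $0$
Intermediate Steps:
$y = 60$ ($y = 12 \cdot 5 = 60$)
$Z{\left(I \right)} = -5 + I$
$R{\left(d \right)} = 3 - \frac{d}{3}$
$G{\left(x,q \right)} = \frac{1}{\frac{7}{3} + x}$ ($G{\left(x,q \right)} = \frac{1}{\left(3 - \frac{2}{3}\right) + x} = \frac{1}{\frac{7}{3} + x}$)
$M = 0$ ($M = \left(-5 - 5\right) \left(-1\right) - 10 = \left(-10\right) \left(-1\right) - 10 = 10 - 10 = 0$)
$\left(-146 + G{\left(4,y \right)} 64\right) M = \left(-146 + \frac{3}{7 + 3 \cdot 4} \cdot 64\right) 0 = \left(-146 + \frac{3}{7 + 12} \cdot 64\right) 0 = \left(-146 + \frac{3}{19} \cdot 64\right) 0 = \left(-146 + \frac{192}{19}\right) 0 = \left(- \frac{2582}{19}\right) 0 = 0$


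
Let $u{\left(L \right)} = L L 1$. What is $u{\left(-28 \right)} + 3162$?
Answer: $3946$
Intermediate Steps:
$u{\left(L \right)} = L^{2}$ ($u{\left(L \right)} = L^{2} \cdot 1 = L^{2}$)
$u{\left(-28 \right)} + 3162 = \left(-28\right)^{2} + 3162 = 784 + 3162 = 3946$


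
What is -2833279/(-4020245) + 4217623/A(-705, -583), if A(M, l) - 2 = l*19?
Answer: -3384899842542/8904842675 ≈ -380.12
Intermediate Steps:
A(M, l) = 2 + 19*l (A(M, l) = 2 + l*19 = 2 + 19*l)
-2833279/(-4020245) + 4217623/A(-705, -583) = -2833279/(-4020245) + 4217623/(2 + 19*(-583)) = -2833279*(-1/4020245) + 4217623/(2 - 11077) = 2833279/4020245 + 4217623/(-11075) = 2833279/4020245 + 4217623*(-1/11075) = 2833279/4020245 - 4217623/11075 = -3384899842542/8904842675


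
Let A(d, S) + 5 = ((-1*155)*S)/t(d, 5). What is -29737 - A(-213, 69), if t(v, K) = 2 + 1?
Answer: -26167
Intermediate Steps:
t(v, K) = 3
A(d, S) = -5 - 155*S/3 (A(d, S) = -5 + ((-1*155)*S)/3 = -5 - 155*S*(1/3) = -5 - 155*S/3)
-29737 - A(-213, 69) = -29737 - (-5 - 155/3*69) = -29737 - (-5 - 3565) = -29737 - 1*(-3570) = -29737 + 3570 = -26167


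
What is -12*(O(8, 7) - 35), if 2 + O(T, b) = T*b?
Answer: -228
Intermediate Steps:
O(T, b) = -2 + T*b
-12*(O(8, 7) - 35) = -12*((-2 + 8*7) - 35) = -12*((-2 + 56) - 35) = -12*(54 - 35) = -12*19 = -228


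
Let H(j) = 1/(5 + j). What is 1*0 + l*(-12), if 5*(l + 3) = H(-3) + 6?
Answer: 102/5 ≈ 20.400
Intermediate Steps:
l = -17/10 (l = -3 + (1/(5 - 3) + 6)/5 = -3 + (1/2 + 6)/5 = -3 + (½ + 6)/5 = -3 + (⅕)*(13/2) = -3 + 13/10 = -17/10 ≈ -1.7000)
1*0 + l*(-12) = 1*0 - 17/10*(-12) = 0 + 102/5 = 102/5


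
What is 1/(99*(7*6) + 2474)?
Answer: 1/6632 ≈ 0.00015078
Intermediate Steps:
1/(99*(7*6) + 2474) = 1/(99*42 + 2474) = 1/(4158 + 2474) = 1/6632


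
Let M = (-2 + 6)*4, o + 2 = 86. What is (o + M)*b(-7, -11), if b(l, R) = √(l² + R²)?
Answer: 100*√170 ≈ 1303.8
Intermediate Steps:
b(l, R) = √(R² + l²)
o = 84 (o = -2 + 86 = 84)
M = 16 (M = 4*4 = 16)
(o + M)*b(-7, -11) = (84 + 16)*√((-11)² + (-7)²) = 100*√(121 + 49) = 100*√170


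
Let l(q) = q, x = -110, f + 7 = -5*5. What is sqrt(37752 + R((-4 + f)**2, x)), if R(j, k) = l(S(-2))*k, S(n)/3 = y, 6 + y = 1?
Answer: 3*sqrt(4378) ≈ 198.50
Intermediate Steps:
y = -5 (y = -6 + 1 = -5)
f = -32 (f = -7 - 5*5 = -7 - 25 = -32)
S(n) = -15 (S(n) = 3*(-5) = -15)
R(j, k) = -15*k
sqrt(37752 + R((-4 + f)**2, x)) = sqrt(37752 - 15*(-110)) = sqrt(37752 + 1650) = sqrt(39402) = 3*sqrt(4378)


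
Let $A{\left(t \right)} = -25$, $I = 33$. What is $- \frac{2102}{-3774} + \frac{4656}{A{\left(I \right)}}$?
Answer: $- \frac{8759597}{47175} \approx -185.68$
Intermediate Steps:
$- \frac{2102}{-3774} + \frac{4656}{A{\left(I \right)}} = - \frac{2102}{-3774} + \frac{4656}{-25} = \left(-2102\right) \left(- \frac{1}{3774}\right) + 4656 \left(- \frac{1}{25}\right) = \frac{1051}{1887} - \frac{4656}{25} = - \frac{8759597}{47175}$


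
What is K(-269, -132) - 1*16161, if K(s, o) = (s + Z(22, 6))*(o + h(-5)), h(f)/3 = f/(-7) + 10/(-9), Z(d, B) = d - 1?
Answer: 354275/21 ≈ 16870.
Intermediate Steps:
Z(d, B) = -1 + d
h(f) = -10/3 - 3*f/7 (h(f) = 3*(f/(-7) + 10/(-9)) = 3*(f*(-1/7) + 10*(-1/9)) = 3*(-f/7 - 10/9) = 3*(-10/9 - f/7) = -10/3 - 3*f/7)
K(s, o) = (21 + s)*(-25/21 + o) (K(s, o) = (s + (-1 + 22))*(o + (-10/3 - 3/7*(-5))) = (s + 21)*(o + (-10/3 + 15/7)) = (21 + s)*(o - 25/21) = (21 + s)*(-25/21 + o))
K(-269, -132) - 1*16161 = (-25 + 21*(-132) - 25/21*(-269) - 132*(-269)) - 1*16161 = (-25 - 2772 + 6725/21 + 35508) - 16161 = 693656/21 - 16161 = 354275/21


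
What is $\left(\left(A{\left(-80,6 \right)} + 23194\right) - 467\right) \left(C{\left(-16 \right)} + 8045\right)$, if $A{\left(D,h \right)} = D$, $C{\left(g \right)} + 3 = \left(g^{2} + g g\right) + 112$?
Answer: $196258902$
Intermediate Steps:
$C{\left(g \right)} = 109 + 2 g^{2}$ ($C{\left(g \right)} = -3 + \left(\left(g^{2} + g g\right) + 112\right) = -3 + \left(\left(g^{2} + g^{2}\right) + 112\right) = -3 + \left(2 g^{2} + 112\right) = -3 + \left(112 + 2 g^{2}\right) = 109 + 2 g^{2}$)
$\left(\left(A{\left(-80,6 \right)} + 23194\right) - 467\right) \left(C{\left(-16 \right)} + 8045\right) = \left(\left(-80 + 23194\right) - 467\right) \left(\left(109 + 2 \left(-16\right)^{2}\right) + 8045\right) = \left(23114 - 467\right) \left(\left(109 + 2 \cdot 256\right) + 8045\right) = 22647 \left(\left(109 + 512\right) + 8045\right) = 22647 \left(621 + 8045\right) = 22647 \cdot 8666 = 196258902$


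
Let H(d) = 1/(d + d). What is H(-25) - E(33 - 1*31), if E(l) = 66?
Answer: -3301/50 ≈ -66.020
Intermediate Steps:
H(d) = 1/(2*d)
H(-25) - E(33 - 1*31) = (1/2)/(-25) - 1*66 = (1/2)*(-1/25) - 66 = -1/50 - 66 = -3301/50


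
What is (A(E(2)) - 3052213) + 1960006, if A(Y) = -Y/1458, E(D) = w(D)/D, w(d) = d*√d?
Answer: -1092207 - √2/1458 ≈ -1.0922e+6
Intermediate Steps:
w(d) = d^(3/2)
E(D) = √D (E(D) = D^(3/2)/D = √D)
A(Y) = -Y/1458
(A(E(2)) - 3052213) + 1960006 = (-√2/1458 - 3052213) + 1960006 = (-3052213 - √2/1458) + 1960006 = -1092207 - √2/1458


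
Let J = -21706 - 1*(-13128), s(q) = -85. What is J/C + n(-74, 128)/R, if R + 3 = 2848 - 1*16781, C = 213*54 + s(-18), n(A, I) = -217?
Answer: -117065519/159107312 ≈ -0.73576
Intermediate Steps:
C = 11417 (C = 213*54 - 85 = 11502 - 85 = 11417)
R = -13936 (R = -3 + (2848 - 1*16781) = -3 + (2848 - 16781) = -3 - 13933 = -13936)
J = -8578 (J = -21706 + 13128 = -8578)
J/C + n(-74, 128)/R = -8578/11417 - 217/(-13936) = -8578*1/11417 - 217*(-1/13936) = -8578/11417 + 217/13936 = -117065519/159107312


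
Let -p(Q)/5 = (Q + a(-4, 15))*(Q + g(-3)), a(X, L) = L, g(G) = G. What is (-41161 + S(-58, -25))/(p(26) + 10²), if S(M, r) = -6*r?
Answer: 41011/4615 ≈ 8.8865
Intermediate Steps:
p(Q) = -5*(-3 + Q)*(15 + Q) (p(Q) = -5*(Q + 15)*(Q - 3) = -5*(15 + Q)*(-3 + Q) = -5*(-3 + Q)*(15 + Q))
(-41161 + S(-58, -25))/(p(26) + 10²) = (-41161 - 6*(-25))/((225 - 60*26 - 5*26²) + 10²) = (-41161 + 150)/((225 - 1560 - 5*676) + 100) = -41011/((225 - 1560 - 3380) + 100) = -41011/(-4715 + 100) = -41011/(-4615) = -41011*(-1/4615) = 41011/4615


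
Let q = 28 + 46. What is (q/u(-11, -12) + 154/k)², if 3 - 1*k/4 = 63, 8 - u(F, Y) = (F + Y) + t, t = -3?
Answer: 9803161/4161600 ≈ 2.3556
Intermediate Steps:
u(F, Y) = 11 - F - Y (u(F, Y) = 8 - ((F + Y) - 3) = 8 - (-3 + F + Y) = 8 + (3 - F - Y) = 11 - F - Y)
q = 74
k = -240 (k = 12 - 4*63 = 12 - 252 = -240)
(q/u(-11, -12) + 154/k)² = (74/(11 - 1*(-11) - 1*(-12)) + 154/(-240))² = (74/(11 + 11 + 12) + 154*(-1/240))² = (74/34 - 77/120)² = (74*(1/34) - 77/120)² = (37/17 - 77/120)² = (3131/2040)² = 9803161/4161600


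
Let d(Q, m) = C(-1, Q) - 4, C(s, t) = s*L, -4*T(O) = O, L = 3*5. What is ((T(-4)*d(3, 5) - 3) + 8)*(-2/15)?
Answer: 28/15 ≈ 1.8667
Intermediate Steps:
L = 15
T(O) = -O/4
C(s, t) = 15*s (C(s, t) = s*15 = 15*s)
d(Q, m) = -19 (d(Q, m) = 15*(-1) - 4 = -15 - 4 = -19)
((T(-4)*d(3, 5) - 3) + 8)*(-2/15) = ((-1/4*(-4)*(-19) - 3) + 8)*(-2/15) = ((1*(-19) - 3) + 8)*(-2*1/15) = ((-19 - 3) + 8)*(-2/15) = (-22 + 8)*(-2/15) = -14*(-2/15) = 28/15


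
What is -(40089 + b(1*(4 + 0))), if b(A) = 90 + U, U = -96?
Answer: -40083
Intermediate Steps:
b(A) = -6 (b(A) = 90 - 96 = -6)
-(40089 + b(1*(4 + 0))) = -(40089 - 6) = -1*40083 = -40083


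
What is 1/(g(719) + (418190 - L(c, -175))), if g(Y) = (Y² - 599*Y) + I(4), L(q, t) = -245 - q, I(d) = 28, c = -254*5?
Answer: 1/503473 ≈ 1.9862e-6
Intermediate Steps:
c = -1270
g(Y) = 28 + Y² - 599*Y (g(Y) = (Y² - 599*Y) + 28 = 28 + Y² - 599*Y)
1/(g(719) + (418190 - L(c, -175))) = 1/((28 + 719² - 599*719) + (418190 - (-245 - 1*(-1270)))) = 1/((28 + 516961 - 430681) + (418190 - (-245 + 1270))) = 1/(86308 + (418190 - 1*1025)) = 1/(86308 + (418190 - 1025)) = 1/(86308 + 417165) = 1/503473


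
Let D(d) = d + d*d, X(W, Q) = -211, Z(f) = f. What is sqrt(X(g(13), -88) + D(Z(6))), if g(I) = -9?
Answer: 13*I ≈ 13.0*I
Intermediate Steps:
D(d) = d + d**2
sqrt(X(g(13), -88) + D(Z(6))) = sqrt(-211 + 6*(1 + 6)) = sqrt(-211 + 6*7) = sqrt(-211 + 42) = sqrt(-169) = 13*I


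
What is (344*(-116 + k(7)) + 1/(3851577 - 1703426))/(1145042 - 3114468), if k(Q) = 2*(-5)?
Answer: 93109456943/4230624431326 ≈ 0.022008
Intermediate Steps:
k(Q) = -10
(344*(-116 + k(7)) + 1/(3851577 - 1703426))/(1145042 - 3114468) = (344*(-116 - 10) + 1/(3851577 - 1703426))/(1145042 - 3114468) = (344*(-126) + 1/2148151)/(-1969426) = (-43344 + 1/2148151)*(-1/1969426) = -93109456943/2148151*(-1/1969426) = 93109456943/4230624431326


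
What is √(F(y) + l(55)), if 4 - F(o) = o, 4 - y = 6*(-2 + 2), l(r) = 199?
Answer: √199 ≈ 14.107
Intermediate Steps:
y = 4 (y = 4 - 6*(-2 + 2) = 4 - 6*0 = 4 - 1*0 = 4 + 0 = 4)
F(o) = 4 - o
√(F(y) + l(55)) = √((4 - 1*4) + 199) = √((4 - 4) + 199) = √(0 + 199) = √199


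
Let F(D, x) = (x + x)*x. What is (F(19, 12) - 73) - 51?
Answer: 164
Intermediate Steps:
F(D, x) = 2*x**2 (F(D, x) = (2*x)*x = 2*x**2)
(F(19, 12) - 73) - 51 = (2*12**2 - 73) - 51 = (2*144 - 73) - 51 = (288 - 73) - 51 = 215 - 51 = 164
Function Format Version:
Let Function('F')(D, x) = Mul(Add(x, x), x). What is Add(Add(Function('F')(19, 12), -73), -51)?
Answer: 164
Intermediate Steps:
Function('F')(D, x) = Mul(2, Pow(x, 2)) (Function('F')(D, x) = Mul(Mul(2, x), x) = Mul(2, Pow(x, 2)))
Add(Add(Function('F')(19, 12), -73), -51) = Add(Add(Mul(2, Pow(12, 2)), -73), -51) = Add(Add(Mul(2, 144), -73), -51) = Add(Add(288, -73), -51) = Add(215, -51) = 164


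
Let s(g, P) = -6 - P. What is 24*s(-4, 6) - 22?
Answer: -310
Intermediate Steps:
24*s(-4, 6) - 22 = 24*(-6 - 1*6) - 22 = 24*(-6 - 6) - 22 = 24*(-12) - 22 = -288 - 22 = -310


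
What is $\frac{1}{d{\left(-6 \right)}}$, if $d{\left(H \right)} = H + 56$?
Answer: $\frac{1}{50} \approx 0.02$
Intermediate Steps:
$d{\left(H \right)} = 56 + H$
$\frac{1}{d{\left(-6 \right)}} = \frac{1}{56 - 6} = \frac{1}{50}$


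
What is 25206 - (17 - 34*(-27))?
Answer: 24271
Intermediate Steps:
25206 - (17 - 34*(-27)) = 25206 - (17 + 918) = 25206 - 1*935 = 25206 - 935 = 24271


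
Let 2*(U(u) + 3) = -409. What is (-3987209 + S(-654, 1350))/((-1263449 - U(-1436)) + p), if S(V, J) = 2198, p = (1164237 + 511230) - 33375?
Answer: -295186/28063 ≈ -10.519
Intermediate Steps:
U(u) = -415/2 (U(u) = -3 + (½)*(-409) = -3 - 409/2 = -415/2)
p = 1642092 (p = 1675467 - 33375 = 1642092)
(-3987209 + S(-654, 1350))/((-1263449 - U(-1436)) + p) = (-3987209 + 2198)/((-1263449 - 1*(-415/2)) + 1642092) = -3985011/((-1263449 + 415/2) + 1642092) = -3985011/(-2526483/2 + 1642092) = -3985011/757701/2 = -3985011*2/757701 = -295186/28063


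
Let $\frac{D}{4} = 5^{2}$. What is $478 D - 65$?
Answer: $47735$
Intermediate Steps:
$D = 100$ ($D = 4 \cdot 5^{2} = 4 \cdot 25 = 100$)
$478 D - 65 = 478 \cdot 100 - 65 = 47800 - 65 = 47735$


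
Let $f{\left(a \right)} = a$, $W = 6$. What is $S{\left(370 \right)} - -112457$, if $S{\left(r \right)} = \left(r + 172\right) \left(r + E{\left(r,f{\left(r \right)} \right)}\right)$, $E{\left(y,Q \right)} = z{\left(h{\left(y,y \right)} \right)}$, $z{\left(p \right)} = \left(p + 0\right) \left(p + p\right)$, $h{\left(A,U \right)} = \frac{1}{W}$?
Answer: $\frac{2817244}{9} \approx 3.1303 \cdot 10^{5}$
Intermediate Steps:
$h{\left(A,U \right)} = \frac{1}{6}$
$z{\left(p \right)} = 2 p^{2}$ ($z{\left(p \right)} = p 2 p = 2 p^{2}$)
$E{\left(y,Q \right)} = \frac{1}{18}$ ($E{\left(y,Q \right)} = \frac{2}{36} = 2 \cdot \frac{1}{36} = \frac{1}{18}$)
$S{\left(r \right)} = \left(172 + r\right) \left(\frac{1}{18} + r\right)$ ($S{\left(r \right)} = \left(r + 172\right) \left(r + \frac{1}{18}\right) = \left(172 + r\right) \left(\frac{1}{18} + r\right)$)
$S{\left(370 \right)} - -112457 = \left(\frac{86}{9} + 370^{2} + \frac{3097}{18} \cdot 370\right) - -112457 = \left(\frac{86}{9} + 136900 + \frac{572945}{9}\right) + 112457 = \frac{1805131}{9} + 112457 = \frac{2817244}{9}$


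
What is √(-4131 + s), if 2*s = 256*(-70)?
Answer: I*√13091 ≈ 114.42*I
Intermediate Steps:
s = -8960 (s = (256*(-70))/2 = (½)*(-17920) = -8960)
√(-4131 + s) = √(-4131 - 8960) = √(-13091) = I*√13091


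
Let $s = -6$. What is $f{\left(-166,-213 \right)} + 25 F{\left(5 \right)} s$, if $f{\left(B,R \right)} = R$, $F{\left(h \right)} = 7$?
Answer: $-1263$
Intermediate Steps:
$f{\left(-166,-213 \right)} + 25 F{\left(5 \right)} s = -213 + 25 \cdot 7 \left(-6\right) = -213 + 175 \left(-6\right) = -213 - 1050 = -1263$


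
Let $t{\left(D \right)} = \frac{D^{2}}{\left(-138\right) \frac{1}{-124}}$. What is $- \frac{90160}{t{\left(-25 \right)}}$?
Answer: $- \frac{622104}{3875} \approx -160.54$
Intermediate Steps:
$t{\left(D \right)} = \frac{62 D^{2}}{69}$ ($t{\left(D \right)} = \frac{D^{2}}{\left(-138\right) \left(- \frac{1}{124}\right)} = \frac{D^{2}}{\frac{69}{62}} = D^{2} \cdot \frac{62}{69} = \frac{62 D^{2}}{69}$)
$- \frac{90160}{t{\left(-25 \right)}} = - \frac{90160}{\frac{62}{69} \left(-25\right)^{2}} = - \frac{90160}{\frac{62}{69} \cdot 625} = - \frac{90160}{\frac{38750}{69}} = \left(-90160\right) \frac{69}{38750} = - \frac{622104}{3875}$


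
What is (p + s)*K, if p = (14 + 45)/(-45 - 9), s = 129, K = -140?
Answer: -483490/27 ≈ -17907.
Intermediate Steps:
p = -59/54 (p = 59/(-54) = 59*(-1/54) = -59/54 ≈ -1.0926)
(p + s)*K = (-59/54 + 129)*(-140) = (6907/54)*(-140) = -483490/27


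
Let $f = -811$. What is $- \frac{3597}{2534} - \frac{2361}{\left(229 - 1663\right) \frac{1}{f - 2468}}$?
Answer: $- \frac{1635222837}{302813} \approx -5400.1$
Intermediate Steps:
$- \frac{3597}{2534} - \frac{2361}{\left(229 - 1663\right) \frac{1}{f - 2468}} = - \frac{3597}{2534} - \frac{2361}{\left(229 - 1663\right) \frac{1}{-811 - 2468}} = \left(-3597\right) \frac{1}{2534} - \frac{2361}{\left(-1434\right) \frac{1}{-3279}} = - \frac{3597}{2534} - \frac{2361}{\left(-1434\right) \left(- \frac{1}{3279}\right)} = - \frac{3597}{2534} - \frac{2361}{\frac{478}{1093}} = - \frac{3597}{2534} - \frac{2580573}{478} = - \frac{1635222837}{302813}$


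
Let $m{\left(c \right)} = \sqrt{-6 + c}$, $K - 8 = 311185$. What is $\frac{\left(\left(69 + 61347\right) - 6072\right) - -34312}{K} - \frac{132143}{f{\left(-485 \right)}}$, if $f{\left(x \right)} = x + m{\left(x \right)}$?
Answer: $\frac{6655097334737}{24451056396} + \frac{132143 i \sqrt{491}}{235716} \approx 272.18 + 12.422 i$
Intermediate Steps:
$K = 311193$ ($K = 8 + 311185 = 311193$)
$f{\left(x \right)} = x + \sqrt{-6 + x}$
$\frac{\left(\left(69 + 61347\right) - 6072\right) - -34312}{K} - \frac{132143}{f{\left(-485 \right)}} = \frac{\left(\left(69 + 61347\right) - 6072\right) - -34312}{311193} - \frac{132143}{-485 + \sqrt{-6 - 485}} = \left(\left(61416 - 6072\right) + 34312\right) \frac{1}{311193} - \frac{132143}{-485 + \sqrt{-491}} = \left(55344 + 34312\right) \frac{1}{311193} - \frac{132143}{-485 + i \sqrt{491}} = 89656 \cdot \frac{1}{311193} - \frac{132143}{-485 + i \sqrt{491}} = \frac{89656}{311193} - \frac{132143}{-485 + i \sqrt{491}}$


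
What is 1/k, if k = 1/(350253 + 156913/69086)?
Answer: 24197735671/69086 ≈ 3.5026e+5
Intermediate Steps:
k = 69086/24197735671 (k = 1/(350253 + 156913*(1/69086)) = 1/(350253 + 156913/69086) = 1/(24197735671/69086) = 69086/24197735671 ≈ 2.8551e-6)
1/k = 1/(69086/24197735671) = 24197735671/69086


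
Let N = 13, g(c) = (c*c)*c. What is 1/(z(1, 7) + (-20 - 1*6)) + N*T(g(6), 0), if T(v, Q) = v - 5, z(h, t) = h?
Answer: 68574/25 ≈ 2743.0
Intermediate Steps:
g(c) = c³ (g(c) = c²*c = c³)
T(v, Q) = -5 + v
1/(z(1, 7) + (-20 - 1*6)) + N*T(g(6), 0) = 1/(1 + (-20 - 1*6)) + 13*(-5 + 6³) = 1/(1 + (-20 - 6)) + 13*(-5 + 216) = 1/(1 - 26) + 13*211 = 1/(-25) + 2743 = -1/25 + 2743 = 68574/25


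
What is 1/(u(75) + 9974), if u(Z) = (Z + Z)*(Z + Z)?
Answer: 1/32474 ≈ 3.0794e-5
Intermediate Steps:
u(Z) = 4*Z² (u(Z) = (2*Z)*(2*Z) = 4*Z²)
1/(u(75) + 9974) = 1/(4*75² + 9974) = 1/(4*5625 + 9974) = 1/(22500 + 9974) = 1/32474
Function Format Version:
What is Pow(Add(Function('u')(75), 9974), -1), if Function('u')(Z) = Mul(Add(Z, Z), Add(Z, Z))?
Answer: Rational(1, 32474) ≈ 3.0794e-5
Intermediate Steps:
Function('u')(Z) = Mul(4, Pow(Z, 2)) (Function('u')(Z) = Mul(Mul(2, Z), Mul(2, Z)) = Mul(4, Pow(Z, 2)))
Pow(Add(Function('u')(75), 9974), -1) = Pow(Add(Mul(4, Pow(75, 2)), 9974), -1) = Pow(Add(Mul(4, 5625), 9974), -1) = Pow(Add(22500, 9974), -1) = Pow(32474, -1) = Rational(1, 32474)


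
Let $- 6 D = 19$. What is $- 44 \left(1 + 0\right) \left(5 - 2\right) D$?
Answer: $418$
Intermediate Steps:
$D = - \frac{19}{6}$ ($D = \left(- \frac{1}{6}\right) 19 = - \frac{19}{6} \approx -3.1667$)
$- 44 \left(1 + 0\right) \left(5 - 2\right) D = - 44 \left(1 + 0\right) \left(5 - 2\right) \left(- \frac{19}{6}\right) = - 44 \cdot 1 \cdot 3 \left(- \frac{19}{6}\right) = \left(-44\right) 3 \left(- \frac{19}{6}\right) = \left(-132\right) \left(- \frac{19}{6}\right) = 418$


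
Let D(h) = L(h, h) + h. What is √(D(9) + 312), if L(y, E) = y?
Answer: √330 ≈ 18.166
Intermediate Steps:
D(h) = 2*h (D(h) = h + h = 2*h)
√(D(9) + 312) = √(2*9 + 312) = √(18 + 312) = √330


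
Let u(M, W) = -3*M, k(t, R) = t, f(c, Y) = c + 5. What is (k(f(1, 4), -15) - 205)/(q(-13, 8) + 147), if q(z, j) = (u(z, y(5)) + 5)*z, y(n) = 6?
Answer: 199/425 ≈ 0.46824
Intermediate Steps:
f(c, Y) = 5 + c
q(z, j) = z*(5 - 3*z) (q(z, j) = (-3*z + 5)*z = (5 - 3*z)*z = z*(5 - 3*z))
(k(f(1, 4), -15) - 205)/(q(-13, 8) + 147) = ((5 + 1) - 205)/(-13*(5 - 3*(-13)) + 147) = (6 - 205)/(-13*(5 + 39) + 147) = -199/(-13*44 + 147) = -199/(-572 + 147) = -199/(-425) = -199*(-1/425) = 199/425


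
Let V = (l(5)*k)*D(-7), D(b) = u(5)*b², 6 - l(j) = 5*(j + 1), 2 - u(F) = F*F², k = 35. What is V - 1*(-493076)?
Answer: 5555756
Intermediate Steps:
u(F) = 2 - F³ (u(F) = 2 - F*F² = 2 - F³)
l(j) = 1 - 5*j (l(j) = 6 - 5*(j + 1) = 6 - 5*(1 + j) = 6 - (5 + 5*j) = 6 + (-5 - 5*j) = 1 - 5*j)
D(b) = -123*b² (D(b) = (2 - 1*5³)*b² = (2 - 1*125)*b² = (2 - 125)*b² = -123*b²)
V = 5062680 (V = ((1 - 5*5)*35)*(-123*(-7)²) = ((1 - 25)*35)*(-123*49) = -24*35*(-6027) = -840*(-6027) = 5062680)
V - 1*(-493076) = 5062680 - 1*(-493076) = 5062680 + 493076 = 5555756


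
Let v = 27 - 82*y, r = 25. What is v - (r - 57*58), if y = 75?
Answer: -2842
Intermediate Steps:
v = -6123 (v = 27 - 82*75 = 27 - 6150 = -6123)
v - (r - 57*58) = -6123 - (25 - 57*58) = -6123 - (25 - 3306) = -6123 - 1*(-3281) = -6123 + 3281 = -2842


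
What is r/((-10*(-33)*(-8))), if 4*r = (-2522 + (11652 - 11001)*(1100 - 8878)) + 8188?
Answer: 1264453/2640 ≈ 478.96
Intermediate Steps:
r = -1264453 (r = ((-2522 + (11652 - 11001)*(1100 - 8878)) + 8188)/4 = ((-2522 + 651*(-7778)) + 8188)/4 = ((-2522 - 5063478) + 8188)/4 = (-5066000 + 8188)/4 = (¼)*(-5057812) = -1264453)
r/((-10*(-33)*(-8))) = -1264453/(-10*(-33)*(-8)) = -1264453/(330*(-8)) = -1264453/(-2640) = -1264453*(-1/2640) = 1264453/2640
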